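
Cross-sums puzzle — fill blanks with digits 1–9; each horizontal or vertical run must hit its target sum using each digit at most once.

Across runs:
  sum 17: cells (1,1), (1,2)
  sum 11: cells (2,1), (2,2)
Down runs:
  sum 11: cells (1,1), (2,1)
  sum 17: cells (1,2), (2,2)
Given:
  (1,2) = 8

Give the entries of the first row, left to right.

17 in 2 cells must be {8,9}.
(1,1) = 17 − 8 = 9 completes the 17 across.
(2,1) = 11 − 9 = 2 completes the 11 down.
(2,2) = 11 − 2 = 9 completes the 11 across.

9 8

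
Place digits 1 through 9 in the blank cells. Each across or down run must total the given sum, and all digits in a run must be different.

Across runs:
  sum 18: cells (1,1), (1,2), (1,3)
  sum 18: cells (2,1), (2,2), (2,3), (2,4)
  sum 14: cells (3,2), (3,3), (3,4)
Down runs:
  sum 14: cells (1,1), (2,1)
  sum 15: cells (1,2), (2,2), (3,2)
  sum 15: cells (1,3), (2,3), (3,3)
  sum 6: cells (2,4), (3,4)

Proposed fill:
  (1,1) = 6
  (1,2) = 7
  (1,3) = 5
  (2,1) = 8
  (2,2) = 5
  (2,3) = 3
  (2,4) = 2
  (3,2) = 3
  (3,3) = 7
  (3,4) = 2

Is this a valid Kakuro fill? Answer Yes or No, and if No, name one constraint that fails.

No — the across run (3,2)–(3,4) sums to 12, not 14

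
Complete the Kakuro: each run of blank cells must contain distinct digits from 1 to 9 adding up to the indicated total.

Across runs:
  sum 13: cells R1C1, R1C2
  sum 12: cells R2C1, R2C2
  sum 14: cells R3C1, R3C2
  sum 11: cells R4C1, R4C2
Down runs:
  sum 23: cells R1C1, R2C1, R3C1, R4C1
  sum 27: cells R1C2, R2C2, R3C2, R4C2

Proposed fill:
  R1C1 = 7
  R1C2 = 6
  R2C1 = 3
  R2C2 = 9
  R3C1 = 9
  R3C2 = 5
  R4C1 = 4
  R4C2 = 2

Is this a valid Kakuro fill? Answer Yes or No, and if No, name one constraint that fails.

No — the down run R1C2–R4C2 sums to 22, not 27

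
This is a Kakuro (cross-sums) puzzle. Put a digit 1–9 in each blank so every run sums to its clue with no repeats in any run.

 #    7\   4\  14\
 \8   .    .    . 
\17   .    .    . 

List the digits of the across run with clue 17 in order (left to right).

5 3 9

4 in 2 cells must be {1,3}.
The 8 across and the 14 down share only 5, so R1C3 = 5.
R2C3 = 14 − 5 = 9 completes the 14 down.
Given what's placed, R1C2 must be 1 to fit the 8 across and 4 down.
R2C2 = 4 − 1 = 3 completes the 4 down.
R1C1 = 8 − 6 = 2 completes the 8 across.
R2C1 = 17 − 12 = 5 completes the 17 across.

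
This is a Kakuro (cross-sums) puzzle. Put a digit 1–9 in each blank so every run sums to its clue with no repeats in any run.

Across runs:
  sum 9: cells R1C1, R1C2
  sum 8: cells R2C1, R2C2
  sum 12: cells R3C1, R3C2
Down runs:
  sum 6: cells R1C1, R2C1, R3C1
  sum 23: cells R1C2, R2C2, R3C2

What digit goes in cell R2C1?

2

6 in 3 cells must be {1,2,3}; 23 in 3 cells must be {6,8,9}.
The 8 across and the 23 down share only 6, so R2C2 = 6.
The 12 across and the 6 down share only 3, so R3C1 = 3.
R3C2 = 12 − 3 = 9 completes the 12 across.
R1C2 = 23 − 15 = 8 completes the 23 down.
R2C1 = 8 − 6 = 2 completes the 8 across.
R1C1 = 9 − 8 = 1 completes the 9 across.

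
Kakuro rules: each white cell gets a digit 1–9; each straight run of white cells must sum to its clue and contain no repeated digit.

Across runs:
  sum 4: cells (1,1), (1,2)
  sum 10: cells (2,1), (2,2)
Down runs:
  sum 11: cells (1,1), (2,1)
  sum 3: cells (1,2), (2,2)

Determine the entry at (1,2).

1

4 in 2 cells must be {1,3}; 3 in 2 cells must be {1,2}.
The 4 across and the 11 down share only 3, so (1,1) = 3.
(1,2) = 4 − 3 = 1 completes the 4 across.
(2,1) = 11 − 3 = 8 completes the 11 down.
(2,2) = 10 − 8 = 2 completes the 10 across.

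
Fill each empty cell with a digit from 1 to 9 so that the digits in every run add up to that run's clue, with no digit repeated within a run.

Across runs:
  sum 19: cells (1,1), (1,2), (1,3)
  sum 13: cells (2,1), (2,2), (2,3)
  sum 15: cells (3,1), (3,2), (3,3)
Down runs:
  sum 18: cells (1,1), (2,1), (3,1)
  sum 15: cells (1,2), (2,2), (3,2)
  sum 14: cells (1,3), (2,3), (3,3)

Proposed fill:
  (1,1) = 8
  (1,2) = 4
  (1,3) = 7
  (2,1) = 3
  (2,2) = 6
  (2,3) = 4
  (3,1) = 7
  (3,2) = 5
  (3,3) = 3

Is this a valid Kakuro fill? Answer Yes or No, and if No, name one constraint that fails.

Yes

Across: 8+4+7=19; 3+6+4=13; 7+5+3=15. Down: 8+3+7=18; 4+6+5=15; 7+4+3=14. No digit repeats within any run.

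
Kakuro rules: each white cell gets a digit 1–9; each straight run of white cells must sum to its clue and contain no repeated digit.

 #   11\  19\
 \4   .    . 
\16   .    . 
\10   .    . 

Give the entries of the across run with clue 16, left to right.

7, 9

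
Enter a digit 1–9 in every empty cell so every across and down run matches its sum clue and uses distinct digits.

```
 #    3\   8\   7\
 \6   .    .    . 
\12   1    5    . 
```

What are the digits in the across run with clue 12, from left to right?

6 in 3 cells must be {1,2,3}; 3 in 2 cells must be {1,2}.
R1C1 = 3 − 1 = 2 completes the 3 down.
R1C2 = 8 − 5 = 3 completes the 8 down.
R1C3 = 6 − 5 = 1 completes the 6 across.
R2C3 = 12 − 6 = 6 completes the 12 across.

1 5 6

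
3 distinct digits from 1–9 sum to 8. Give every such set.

3 distinct digits from 1–9 sum between 6 and 24.

{1,2,5}; {1,3,4}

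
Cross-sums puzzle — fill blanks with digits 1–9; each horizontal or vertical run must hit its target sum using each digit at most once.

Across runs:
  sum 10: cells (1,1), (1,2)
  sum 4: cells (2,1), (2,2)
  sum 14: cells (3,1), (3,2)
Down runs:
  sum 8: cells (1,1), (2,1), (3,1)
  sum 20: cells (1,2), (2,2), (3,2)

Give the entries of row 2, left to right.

4 in 2 cells must be {1,3}.
The 4 across and the 20 down share only 3, so (2,2) = 3.
The 14 across and the 8 down share only 5, so (3,1) = 5.
(3,2) = 14 − 5 = 9 completes the 14 across.
(1,2) = 20 − 12 = 8 completes the 20 down.
(2,1) = 4 − 3 = 1 completes the 4 across.
(1,1) = 10 − 8 = 2 completes the 10 across.

1 3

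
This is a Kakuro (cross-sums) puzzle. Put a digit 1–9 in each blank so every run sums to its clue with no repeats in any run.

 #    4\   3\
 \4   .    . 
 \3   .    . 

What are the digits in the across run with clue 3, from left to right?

1, 2

4 in 2 cells must be {1,3}; 3 in 2 cells must be {1,2}.
The 4 across and the 3 down share only 1, so R1C2 = 1.
The 3 across and the 4 down share only 1, so R2C1 = 1.
R2C2 = 3 − 1 = 2 completes the 3 across.
R1C1 = 4 − 1 = 3 completes the 4 across.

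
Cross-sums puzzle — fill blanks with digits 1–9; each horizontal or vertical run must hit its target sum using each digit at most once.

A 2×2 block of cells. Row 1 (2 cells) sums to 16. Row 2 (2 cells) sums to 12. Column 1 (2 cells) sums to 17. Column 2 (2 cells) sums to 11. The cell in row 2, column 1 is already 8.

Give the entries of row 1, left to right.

9 7

16 in 2 cells must be {7,9}; 17 in 2 cells must be {8,9}.
(1,1) = 17 − 8 = 9 completes the 17 down.
(1,2) = 16 − 9 = 7 completes the 16 across.
(2,2) = 12 − 8 = 4 completes the 12 across.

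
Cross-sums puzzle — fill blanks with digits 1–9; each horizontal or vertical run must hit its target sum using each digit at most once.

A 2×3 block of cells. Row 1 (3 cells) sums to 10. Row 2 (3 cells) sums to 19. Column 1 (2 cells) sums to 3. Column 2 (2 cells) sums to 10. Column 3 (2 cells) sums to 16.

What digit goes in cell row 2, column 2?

8

3 in 2 cells must be {1,2}; 16 in 2 cells must be {7,9}.
The 10 across and the 16 down share only 7, so (1,3) = 7.
The 19 across and the 3 down share only 2, so (2,1) = 2.
(2,3) = 16 − 7 = 9 completes the 16 down.
(1,1) = 3 − 2 = 1 completes the 3 down.
(1,2) = 10 − 8 = 2 completes the 10 across.
(2,2) = 19 − 11 = 8 completes the 19 across.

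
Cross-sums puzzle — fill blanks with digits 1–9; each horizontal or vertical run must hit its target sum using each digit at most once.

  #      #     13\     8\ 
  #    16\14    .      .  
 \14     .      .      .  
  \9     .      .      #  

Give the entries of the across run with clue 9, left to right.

7 2

16 in 2 cells must be {7,9}.
The 9 across and the 16 down share only 7, so R3C1 = 7.
R3C2 = 9 − 7 = 2 completes the 9 across.
R2C1 = 16 − 7 = 9 completes the 16 down.
No cell is forced outright now. R1C3 can only be 5 or 6 (the digits allowed by both its 14 across and its 8 down). If R1C3 = 5: then R1C2 would have to be in {9} for the 14 across but in {3,4,5,6,7,8} for the 13 down — contradiction. So R1C3 = 6.
R1C2 = 14 − 6 = 8 completes the 14 across.
R2C2 = 13 − 10 = 3 completes the 13 down.
R2C3 = 14 − 12 = 2 completes the 14 across.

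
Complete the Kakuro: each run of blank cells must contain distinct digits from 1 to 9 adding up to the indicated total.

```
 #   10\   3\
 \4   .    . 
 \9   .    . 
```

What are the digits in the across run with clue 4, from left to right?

4 in 2 cells must be {1,3}; 3 in 2 cells must be {1,2}.
The 4 across and the 3 down share only 1, so R1C2 = 1.
R2C2 = 3 − 1 = 2 completes the 3 down.
R1C1 = 4 − 1 = 3 completes the 4 across.
R2C1 = 9 − 2 = 7 completes the 9 across.

3, 1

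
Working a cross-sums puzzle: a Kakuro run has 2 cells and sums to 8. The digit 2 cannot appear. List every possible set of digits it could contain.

{1,7}; {3,5}

2 distinct digits from 1–9 sum between 3 and 17.
Dropping sets that contain 2.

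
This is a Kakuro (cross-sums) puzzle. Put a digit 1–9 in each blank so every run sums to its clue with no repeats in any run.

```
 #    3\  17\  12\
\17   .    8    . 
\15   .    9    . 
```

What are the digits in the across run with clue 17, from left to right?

2 8 7

3 in 2 cells must be {1,2}; 17 in 2 cells must be {8,9}.
Given what's placed, R1C1 must be 2 to fit the 17 across and 3 down.
R1C3 = 17 − 10 = 7 completes the 17 across.
R2C1 = 3 − 2 = 1 completes the 3 down.
R2C3 = 15 − 10 = 5 completes the 15 across.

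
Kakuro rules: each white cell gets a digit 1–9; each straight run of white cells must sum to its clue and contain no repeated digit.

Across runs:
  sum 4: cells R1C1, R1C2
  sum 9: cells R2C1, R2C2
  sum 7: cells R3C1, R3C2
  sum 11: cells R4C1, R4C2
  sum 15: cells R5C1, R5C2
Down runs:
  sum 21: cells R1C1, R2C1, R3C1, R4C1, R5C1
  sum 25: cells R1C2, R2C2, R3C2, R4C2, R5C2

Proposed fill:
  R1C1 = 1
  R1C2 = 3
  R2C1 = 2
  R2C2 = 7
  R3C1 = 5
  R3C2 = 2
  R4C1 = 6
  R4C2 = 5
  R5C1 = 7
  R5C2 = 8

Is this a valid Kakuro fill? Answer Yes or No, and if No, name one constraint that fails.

Across: 1+3=4; 2+7=9; 5+2=7; 6+5=11; 7+8=15. Down: 1+2+5+6+7=21; 3+7+2+5+8=25. No digit repeats within any run.

Yes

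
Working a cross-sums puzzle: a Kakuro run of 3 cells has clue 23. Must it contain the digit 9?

Yes

The only way to make 23 from 3 distinct digits is {6,8,9}, which contains 9.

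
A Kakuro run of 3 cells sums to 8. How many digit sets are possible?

2

3 distinct digits from 1–9 sum between 6 and 24.
Enumerating: {1,2,5}, {1,3,4}.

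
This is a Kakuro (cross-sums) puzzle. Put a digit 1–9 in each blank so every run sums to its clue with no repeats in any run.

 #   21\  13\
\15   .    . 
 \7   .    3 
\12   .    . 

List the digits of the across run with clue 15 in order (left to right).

9 6

R2C1 = 7 − 3 = 4 completes the 7 across.
Nothing is forced directly, so branch on R1C1, whose candidates are 8 or 9. If R1C1 = 8: then R1C2 would have to be in {7} for the 15 across but in {1,2,4,6,8,9} for the 13 down — contradiction. So R1C1 = 9.
R1C2 = 15 − 9 = 6 completes the 15 across.
R3C1 = 21 − 13 = 8 completes the 21 down.
R3C2 = 12 − 8 = 4 completes the 12 across.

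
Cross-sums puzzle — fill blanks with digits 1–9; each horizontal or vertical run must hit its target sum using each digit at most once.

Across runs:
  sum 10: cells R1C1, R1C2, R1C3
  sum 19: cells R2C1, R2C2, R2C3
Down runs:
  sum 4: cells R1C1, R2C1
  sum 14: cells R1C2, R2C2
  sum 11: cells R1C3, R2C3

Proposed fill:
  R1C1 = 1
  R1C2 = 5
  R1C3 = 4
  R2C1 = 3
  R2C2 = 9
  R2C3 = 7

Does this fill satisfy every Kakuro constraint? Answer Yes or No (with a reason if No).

Yes

Across: 1+5+4=10; 3+9+7=19. Down: 1+3=4; 5+9=14; 4+7=11. No digit repeats within any run.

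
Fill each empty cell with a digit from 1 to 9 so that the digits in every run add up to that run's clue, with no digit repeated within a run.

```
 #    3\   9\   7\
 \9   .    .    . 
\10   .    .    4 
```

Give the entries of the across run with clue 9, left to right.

3 in 2 cells must be {1,2}.
R1C3 = 7 − 4 = 3 completes the 7 down.
Given what's placed, R2C1 must be 1 to fit the 10 across and 3 down.
R2C2 = 10 − 5 = 5 completes the 10 across.
R1C1 = 3 − 1 = 2 completes the 3 down.
R1C2 = 9 − 5 = 4 completes the 9 across.

2, 4, 3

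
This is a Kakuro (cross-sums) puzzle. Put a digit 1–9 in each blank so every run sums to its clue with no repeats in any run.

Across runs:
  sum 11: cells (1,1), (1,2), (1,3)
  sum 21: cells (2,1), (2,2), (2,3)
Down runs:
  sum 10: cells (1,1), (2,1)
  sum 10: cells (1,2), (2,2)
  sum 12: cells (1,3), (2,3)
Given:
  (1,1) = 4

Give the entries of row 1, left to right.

4 2 5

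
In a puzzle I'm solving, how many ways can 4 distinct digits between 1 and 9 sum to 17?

4 distinct digits from 1–9 sum between 10 and 30.

9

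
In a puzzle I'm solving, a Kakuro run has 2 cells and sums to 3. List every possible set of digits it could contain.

{1,2}

2 distinct digits from 1–9 sum between 3 and 17.
Only one set works: {1,2}.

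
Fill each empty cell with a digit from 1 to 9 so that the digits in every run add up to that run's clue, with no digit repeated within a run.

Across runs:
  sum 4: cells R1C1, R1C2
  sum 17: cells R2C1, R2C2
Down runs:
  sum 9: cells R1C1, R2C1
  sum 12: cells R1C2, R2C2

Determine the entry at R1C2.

3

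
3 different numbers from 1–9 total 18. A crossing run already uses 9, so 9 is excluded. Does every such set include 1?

No

Counterexample: {3,7,8} sums to 18 under that restriction without using 1.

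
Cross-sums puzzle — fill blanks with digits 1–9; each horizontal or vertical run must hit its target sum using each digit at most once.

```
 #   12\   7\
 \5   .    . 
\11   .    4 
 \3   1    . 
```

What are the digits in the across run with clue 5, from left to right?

4 1

3 in 2 cells must be {1,2}; 7 in 3 cells must be {1,2,4}.
R2C1 = 11 − 4 = 7 completes the 11 across.
R3C2 = 3 − 1 = 2 completes the 3 across.
R1C1 = 12 − 8 = 4 completes the 12 down.
R1C2 = 5 − 4 = 1 completes the 5 across.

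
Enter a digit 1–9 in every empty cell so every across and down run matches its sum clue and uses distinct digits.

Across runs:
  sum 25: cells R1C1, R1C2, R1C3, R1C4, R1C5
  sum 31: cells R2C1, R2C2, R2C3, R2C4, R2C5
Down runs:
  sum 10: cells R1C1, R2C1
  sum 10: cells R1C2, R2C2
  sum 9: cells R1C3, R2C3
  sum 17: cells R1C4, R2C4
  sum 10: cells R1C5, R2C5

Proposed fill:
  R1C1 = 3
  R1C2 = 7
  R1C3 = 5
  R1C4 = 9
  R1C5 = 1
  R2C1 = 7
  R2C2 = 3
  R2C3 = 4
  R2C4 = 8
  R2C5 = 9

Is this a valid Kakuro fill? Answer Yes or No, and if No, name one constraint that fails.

Across: 3+7+5+9+1=25; 7+3+4+8+9=31. Down: 3+7=10; 7+3=10; 5+4=9; 9+8=17; 1+9=10. No digit repeats within any run.

Yes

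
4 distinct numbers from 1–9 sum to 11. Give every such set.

4 distinct digits from 1–9 sum between 10 and 30.
Only one set works: {1,2,3,5}.

{1,2,3,5}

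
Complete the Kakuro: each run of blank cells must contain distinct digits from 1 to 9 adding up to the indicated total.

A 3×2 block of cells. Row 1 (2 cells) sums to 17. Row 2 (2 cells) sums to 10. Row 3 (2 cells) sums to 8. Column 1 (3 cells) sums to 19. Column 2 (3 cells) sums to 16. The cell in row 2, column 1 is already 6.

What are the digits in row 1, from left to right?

8 9

17 in 2 cells must be {8,9}.
(2,2) = 10 − 6 = 4 completes the 10 across.
Given what's placed, (3,1) must be 5 to fit the 8 across and 19 down.
(3,2) = 8 − 5 = 3 completes the 8 across.
(1,1) = 19 − 11 = 8 completes the 19 down.
(1,2) = 17 − 8 = 9 completes the 17 across.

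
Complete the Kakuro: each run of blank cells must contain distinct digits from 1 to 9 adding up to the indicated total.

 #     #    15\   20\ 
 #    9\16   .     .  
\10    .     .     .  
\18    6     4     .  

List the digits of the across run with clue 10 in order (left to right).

3 2 5

16 in 2 cells must be {7,9}.
Given what's placed, R1C2 must be 9 to fit the 16 across and 15 down.
R1C3 = 16 − 9 = 7 completes the 16 across.
R2C1 = 9 − 6 = 3 completes the 9 down.
R2C2 = 15 − 13 = 2 completes the 15 down.
R2C3 = 10 − 5 = 5 completes the 10 across.
R3C3 = 18 − 10 = 8 completes the 18 across.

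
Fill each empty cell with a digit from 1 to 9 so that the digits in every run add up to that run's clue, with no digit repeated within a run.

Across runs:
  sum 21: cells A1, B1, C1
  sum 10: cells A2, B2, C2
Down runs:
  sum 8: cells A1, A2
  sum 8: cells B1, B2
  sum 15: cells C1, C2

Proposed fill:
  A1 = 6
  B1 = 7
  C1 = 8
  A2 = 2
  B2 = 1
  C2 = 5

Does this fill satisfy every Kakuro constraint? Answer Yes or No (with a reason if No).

No — the across run A2–C2 sums to 8, not 10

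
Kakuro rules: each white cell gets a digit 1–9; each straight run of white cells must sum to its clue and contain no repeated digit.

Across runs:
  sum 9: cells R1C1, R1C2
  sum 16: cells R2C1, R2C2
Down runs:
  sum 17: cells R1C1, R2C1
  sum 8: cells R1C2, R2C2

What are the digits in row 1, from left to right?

16 in 2 cells must be {7,9}; 17 in 2 cells must be {8,9}.
The 9 across and the 17 down share only 8, so R1C1 = 8.
R1C2 = 9 − 8 = 1 completes the 9 across.
R2C1 = 17 − 8 = 9 completes the 17 down.
R2C2 = 16 − 9 = 7 completes the 16 across.

8 1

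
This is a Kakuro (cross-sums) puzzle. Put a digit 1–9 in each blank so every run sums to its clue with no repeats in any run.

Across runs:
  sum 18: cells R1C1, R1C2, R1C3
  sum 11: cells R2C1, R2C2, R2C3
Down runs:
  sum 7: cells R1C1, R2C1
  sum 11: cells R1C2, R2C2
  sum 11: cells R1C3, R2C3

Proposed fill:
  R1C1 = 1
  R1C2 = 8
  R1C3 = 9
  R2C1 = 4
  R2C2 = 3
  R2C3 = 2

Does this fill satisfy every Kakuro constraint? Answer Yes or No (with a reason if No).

No — the down run R1C1–R2C1 sums to 5, not 7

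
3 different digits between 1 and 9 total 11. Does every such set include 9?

Counterexample: {1,2,8} sums to 11 without using 9.

No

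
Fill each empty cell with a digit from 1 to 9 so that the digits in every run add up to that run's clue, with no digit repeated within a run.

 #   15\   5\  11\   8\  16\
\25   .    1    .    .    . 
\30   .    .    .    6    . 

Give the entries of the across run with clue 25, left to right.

16 in 2 cells must be {7,9}.
R1C4 = 8 − 6 = 2 completes the 8 down.
R2C2 = 5 − 1 = 4 completes the 5 down.
Nothing is forced directly, so branch on R1C5, whose candidates are 7 or 9. If R1C5 = 7: that forces R2C5 = 9, R2C1 = 8, R2C3 = 3, after which R1C1 would have to be in {6,9} for the 25 across but in {7} for the 15 down — contradiction. So R1C5 = 9.
R2C5 = 16 − 9 = 7 completes the 16 down.
R2C1 = 8: the only remaining digit allowed by both the 30 across and the 15 down.
R2C3 = 30 − 25 = 5 completes the 30 across.
R1C1 = 15 − 8 = 7 completes the 15 down.
R1C3 = 25 − 19 = 6 completes the 25 across.

7, 1, 6, 2, 9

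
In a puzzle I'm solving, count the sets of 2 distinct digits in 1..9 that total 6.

2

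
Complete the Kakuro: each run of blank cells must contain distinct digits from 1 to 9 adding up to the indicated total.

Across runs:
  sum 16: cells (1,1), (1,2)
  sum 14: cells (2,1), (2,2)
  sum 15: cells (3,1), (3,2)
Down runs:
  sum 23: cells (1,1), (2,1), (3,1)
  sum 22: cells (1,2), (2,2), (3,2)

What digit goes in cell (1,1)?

9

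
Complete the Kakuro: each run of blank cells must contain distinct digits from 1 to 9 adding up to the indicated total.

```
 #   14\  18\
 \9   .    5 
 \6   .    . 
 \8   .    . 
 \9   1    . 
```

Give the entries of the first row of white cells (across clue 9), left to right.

R1C1 = 9 − 5 = 4 completes the 9 across.
R2C1 = 2: the only remaining digit allowed by both the 6 across and the 14 down.
R2C2 = 6 − 2 = 4 completes the 6 across.
R3C1 = 14 − 7 = 7 completes the 14 down.
R3C2 = 8 − 7 = 1 completes the 8 across.
R4C2 = 9 − 1 = 8 completes the 9 across.

4 5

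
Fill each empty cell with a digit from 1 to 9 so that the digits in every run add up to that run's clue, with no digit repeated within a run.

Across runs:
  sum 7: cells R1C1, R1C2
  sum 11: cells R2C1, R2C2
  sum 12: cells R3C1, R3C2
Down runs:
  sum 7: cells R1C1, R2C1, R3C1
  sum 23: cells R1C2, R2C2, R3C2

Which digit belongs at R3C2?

8

7 in 3 cells must be {1,2,4}; 23 in 3 cells must be {6,8,9}.
The 7 across and the 23 down share only 6, so R1C2 = 6.
The 12 across and the 7 down share only 4, so R3C1 = 4.
R3C2 = 12 − 4 = 8 completes the 12 across.
R1C1 = 7 − 6 = 1 completes the 7 across.
R2C1 = 7 − 5 = 2 completes the 7 down.
R2C2 = 11 − 2 = 9 completes the 11 across.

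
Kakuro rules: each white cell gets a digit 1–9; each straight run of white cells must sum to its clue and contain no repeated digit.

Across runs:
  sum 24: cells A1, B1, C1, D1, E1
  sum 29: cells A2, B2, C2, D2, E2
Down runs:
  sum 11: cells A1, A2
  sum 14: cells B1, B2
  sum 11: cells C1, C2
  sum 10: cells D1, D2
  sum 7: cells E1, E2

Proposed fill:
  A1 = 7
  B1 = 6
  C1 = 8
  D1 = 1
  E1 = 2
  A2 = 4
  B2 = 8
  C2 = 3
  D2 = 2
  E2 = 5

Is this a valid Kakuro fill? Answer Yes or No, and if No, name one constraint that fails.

No — the across run A2–E2 sums to 22, not 29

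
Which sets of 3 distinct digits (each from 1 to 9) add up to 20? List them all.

{3,8,9}; {4,7,9}; {5,6,9}; {5,7,8}

3 distinct digits from 1–9 sum between 6 and 24.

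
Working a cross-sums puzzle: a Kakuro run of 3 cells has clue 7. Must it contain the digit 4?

The only way to make 7 from 3 distinct digits is {1,2,4}, which contains 4.

Yes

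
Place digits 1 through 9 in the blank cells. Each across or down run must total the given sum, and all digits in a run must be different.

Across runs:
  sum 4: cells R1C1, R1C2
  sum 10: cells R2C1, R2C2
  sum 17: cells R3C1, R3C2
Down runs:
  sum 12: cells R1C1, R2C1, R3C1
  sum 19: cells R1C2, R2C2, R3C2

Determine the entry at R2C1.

3

4 in 2 cells must be {1,3}; 17 in 2 cells must be {8,9}.
The 4 across and the 19 down share only 3, so R1C2 = 3.
Given what's placed, R3C2 must be 9 to fit the 17 across and 19 down.
R1C1 = 4 − 3 = 1 completes the 4 across.
R2C2 = 19 − 12 = 7 completes the 19 down.
R3C1 = 17 − 9 = 8 completes the 17 across.
R2C1 = 10 − 7 = 3 completes the 10 across.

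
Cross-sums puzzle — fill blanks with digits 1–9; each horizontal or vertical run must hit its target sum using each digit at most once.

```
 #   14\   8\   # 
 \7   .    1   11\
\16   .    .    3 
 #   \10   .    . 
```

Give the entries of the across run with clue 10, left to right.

R1C1 = 7 − 1 = 6 completes the 7 across.
R2C1 = 14 − 6 = 8 completes the 14 down.
R2C2 = 16 − 11 = 5 completes the 16 across.
R3C2 = 8 − 6 = 2 completes the 8 down.
R3C3 = 10 − 2 = 8 completes the 10 across.

2 8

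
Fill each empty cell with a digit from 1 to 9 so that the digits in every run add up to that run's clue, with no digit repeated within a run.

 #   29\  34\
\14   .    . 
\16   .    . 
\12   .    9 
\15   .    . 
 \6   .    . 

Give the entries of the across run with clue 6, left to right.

2 4

16 in 2 cells must be {7,9}; 34 in 5 cells must be {4,6,7,8,9}.
Given what's placed, R2C2 must be 7 to fit the 16 across and 34 down.
R3C1 = 12 − 9 = 3 completes the 12 across.
R5C2 = 4: the only remaining digit allowed by both the 6 across and the 34 down.
R2C1 = 16 − 7 = 9 completes the 16 across.
R5C1 = 6 − 4 = 2 completes the 6 across.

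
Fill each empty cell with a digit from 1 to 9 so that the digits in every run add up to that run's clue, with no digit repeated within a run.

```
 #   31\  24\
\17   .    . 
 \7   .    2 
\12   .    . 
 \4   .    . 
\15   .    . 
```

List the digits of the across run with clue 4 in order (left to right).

17 in 2 cells must be {8,9}; 4 in 2 cells must be {1,3}.
R2C1 = 7 − 2 = 5 completes the 7 across.
R4C1 = 3: the only remaining digit allowed by both the 4 across and the 31 down.
R4C2 = 4 − 3 = 1 completes the 4 across.

3 1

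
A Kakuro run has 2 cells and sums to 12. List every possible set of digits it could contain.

{3,9}; {4,8}; {5,7}

2 distinct digits from 1–9 sum between 3 and 17.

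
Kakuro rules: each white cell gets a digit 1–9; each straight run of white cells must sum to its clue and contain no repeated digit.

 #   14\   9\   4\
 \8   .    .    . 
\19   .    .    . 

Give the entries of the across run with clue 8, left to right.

4 in 2 cells must be {1,3}.
The 8 across and the 14 down share only 5, so R1C1 = 5.
Given what's placed, R1C3 must be 1 to fit the 8 across and 4 down.
R2C1 = 14 − 5 = 9 completes the 14 down.
R2C3 = 4 − 1 = 3 completes the 4 down.
R1C2 = 8 − 6 = 2 completes the 8 across.
R2C2 = 19 − 12 = 7 completes the 19 across.

5 2 1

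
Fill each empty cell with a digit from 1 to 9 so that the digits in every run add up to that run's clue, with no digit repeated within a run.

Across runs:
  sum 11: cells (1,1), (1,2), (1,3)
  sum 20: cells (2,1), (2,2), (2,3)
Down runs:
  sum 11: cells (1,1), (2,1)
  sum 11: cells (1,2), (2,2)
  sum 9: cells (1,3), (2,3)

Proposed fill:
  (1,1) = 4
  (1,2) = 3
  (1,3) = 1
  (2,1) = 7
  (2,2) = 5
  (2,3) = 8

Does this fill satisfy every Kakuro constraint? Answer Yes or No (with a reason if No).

No — the across run (1,1)–(1,3) sums to 8, not 11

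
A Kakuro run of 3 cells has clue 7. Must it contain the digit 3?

The only way to make 7 from 3 distinct digits is {1,2,4}, which does not contain 3.

No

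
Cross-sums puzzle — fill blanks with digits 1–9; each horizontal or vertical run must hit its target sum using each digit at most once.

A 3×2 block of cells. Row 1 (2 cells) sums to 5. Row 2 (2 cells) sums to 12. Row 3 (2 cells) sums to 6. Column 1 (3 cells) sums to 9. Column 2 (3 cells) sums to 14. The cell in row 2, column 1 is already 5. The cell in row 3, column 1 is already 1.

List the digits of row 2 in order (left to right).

(1,1) = 9 − 6 = 3 completes the 9 down.
(1,2) = 5 − 3 = 2 completes the 5 across.
(2,2) = 12 − 5 = 7 completes the 12 across.
(3,2) = 6 − 1 = 5 completes the 6 across.

5 7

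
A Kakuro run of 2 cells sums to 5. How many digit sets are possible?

2 distinct digits from 1–9 sum between 3 and 17.
Enumerating: {1,4}, {2,3}.

2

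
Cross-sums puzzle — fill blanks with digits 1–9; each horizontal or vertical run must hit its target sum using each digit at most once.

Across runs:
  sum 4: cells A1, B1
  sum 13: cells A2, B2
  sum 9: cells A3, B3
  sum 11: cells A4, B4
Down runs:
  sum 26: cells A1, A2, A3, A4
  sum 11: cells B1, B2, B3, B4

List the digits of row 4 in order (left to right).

4 in 2 cells must be {1,3}; 11 in 4 cells must be {1,2,3,5}.
Only 3 fits A1 under both its across sum 4 and down sum 26.
B1 = 4 − 3 = 1 completes the 4 across.
Given what's placed, B2 must be 5 to fit the 13 across and 11 down.
A2 = 13 − 5 = 8 completes the 13 across.
A3 = 6: the only remaining digit allowed by both the 9 across and the 26 down.
B3 = 9 − 6 = 3 completes the 9 across.
A4 = 26 − 17 = 9 completes the 26 down.
B4 = 11 − 9 = 2 completes the 11 across.

9 2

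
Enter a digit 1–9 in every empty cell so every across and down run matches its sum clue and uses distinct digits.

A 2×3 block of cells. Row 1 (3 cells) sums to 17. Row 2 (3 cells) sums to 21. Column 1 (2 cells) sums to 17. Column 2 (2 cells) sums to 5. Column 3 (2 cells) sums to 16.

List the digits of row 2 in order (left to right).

8, 4, 9

17 in 2 cells must be {8,9}; 16 in 2 cells must be {7,9}.
The 21 across and the 5 down share only 4, so (2,2) = 4.
Given what's placed, (2,3) must be 9 to fit the 21 across and 16 down.
(1,2) = 5 − 4 = 1 completes the 5 down.
(1,3) = 16 − 9 = 7 completes the 16 down.
(2,1) = 21 − 13 = 8 completes the 21 across.
(1,1) = 17 − 8 = 9 completes the 17 across.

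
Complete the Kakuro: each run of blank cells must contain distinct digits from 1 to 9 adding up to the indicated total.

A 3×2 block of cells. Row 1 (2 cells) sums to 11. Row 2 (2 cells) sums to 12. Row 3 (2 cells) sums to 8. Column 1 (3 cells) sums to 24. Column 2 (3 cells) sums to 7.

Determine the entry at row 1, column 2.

2

24 in 3 cells must be {7,8,9}; 7 in 3 cells must be {1,2,4}.
The 12 across and the 7 down share only 4, so (2,2) = 4.
The 8 across and the 24 down share only 7, so (3,1) = 7.
(3,2) = 8 − 7 = 1 completes the 8 across.
(1,2) = 7 − 5 = 2 completes the 7 down.
(2,1) = 12 − 4 = 8 completes the 12 across.
(1,1) = 11 − 2 = 9 completes the 11 across.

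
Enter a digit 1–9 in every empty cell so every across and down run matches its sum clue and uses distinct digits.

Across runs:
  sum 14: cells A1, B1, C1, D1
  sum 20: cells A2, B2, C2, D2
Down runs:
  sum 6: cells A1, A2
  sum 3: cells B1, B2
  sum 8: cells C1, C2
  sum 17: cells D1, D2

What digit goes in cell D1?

8

3 in 2 cells must be {1,2}; 17 in 2 cells must be {8,9}.
Only 8 fits D1 under both its across sum 14 and down sum 17.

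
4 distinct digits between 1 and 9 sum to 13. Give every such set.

4 distinct digits from 1–9 sum between 10 and 30.

{1,2,3,7}; {1,2,4,6}; {1,3,4,5}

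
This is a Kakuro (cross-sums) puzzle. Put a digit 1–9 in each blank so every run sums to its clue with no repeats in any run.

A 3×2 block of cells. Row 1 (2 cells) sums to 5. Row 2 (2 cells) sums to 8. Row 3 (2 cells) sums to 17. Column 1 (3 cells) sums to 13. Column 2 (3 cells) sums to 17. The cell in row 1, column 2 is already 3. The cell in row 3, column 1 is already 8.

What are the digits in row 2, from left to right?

17 in 2 cells must be {8,9}.
(1,1) = 5 − 3 = 2 completes the 5 across.
(2,1) = 13 − 10 = 3 completes the 13 down.
(2,2) = 8 − 3 = 5 completes the 8 across.
(3,2) = 17 − 8 = 9 completes the 17 across.

3, 5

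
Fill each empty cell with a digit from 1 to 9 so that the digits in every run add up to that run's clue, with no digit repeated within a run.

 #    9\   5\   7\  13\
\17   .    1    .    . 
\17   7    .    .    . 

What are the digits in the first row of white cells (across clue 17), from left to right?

2 1 6 8

R1C1 = 9 − 7 = 2 completes the 9 down.
R2C2 = 5 − 1 = 4 completes the 5 down.
R2C4 = 5: the only remaining digit allowed by both the 17 across and the 13 down.
R1C4 = 13 − 5 = 8 completes the 13 down.
R2C3 = 17 − 16 = 1 completes the 17 across.
R1C3 = 17 − 11 = 6 completes the 17 across.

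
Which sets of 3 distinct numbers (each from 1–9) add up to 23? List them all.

3 distinct digits from 1–9 sum between 6 and 24.
Only one set works: {6,8,9}.

{6,8,9}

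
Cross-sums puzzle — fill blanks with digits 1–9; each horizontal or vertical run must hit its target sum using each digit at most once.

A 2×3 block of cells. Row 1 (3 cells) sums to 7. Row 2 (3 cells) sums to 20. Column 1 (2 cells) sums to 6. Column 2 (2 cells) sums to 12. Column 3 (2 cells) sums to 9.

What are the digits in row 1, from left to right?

7 in 3 cells must be {1,2,4}.
The 7 across and the 12 down share only 4, so (1,2) = 4.
(2,2) = 12 − 4 = 8 completes the 12 down.
Given what's placed, (2,1) must be 5 to fit the 20 across and 6 down.
(2,3) = 20 − 13 = 7 completes the 20 across.
(1,1) = 6 − 5 = 1 completes the 6 down.
(1,3) = 7 − 5 = 2 completes the 7 across.

1 4 2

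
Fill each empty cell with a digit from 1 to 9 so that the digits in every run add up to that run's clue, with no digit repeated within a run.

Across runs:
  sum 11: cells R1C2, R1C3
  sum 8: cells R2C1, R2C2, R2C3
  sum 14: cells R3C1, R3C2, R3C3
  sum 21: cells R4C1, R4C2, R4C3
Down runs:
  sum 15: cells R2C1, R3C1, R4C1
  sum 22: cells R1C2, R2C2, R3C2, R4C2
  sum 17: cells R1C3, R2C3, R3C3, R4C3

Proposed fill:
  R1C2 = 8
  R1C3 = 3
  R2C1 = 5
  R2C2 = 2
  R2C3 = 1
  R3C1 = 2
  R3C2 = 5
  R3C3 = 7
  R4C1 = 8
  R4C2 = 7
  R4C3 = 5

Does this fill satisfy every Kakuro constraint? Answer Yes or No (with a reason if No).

No — the down run R1C3–R4C3 sums to 16, not 17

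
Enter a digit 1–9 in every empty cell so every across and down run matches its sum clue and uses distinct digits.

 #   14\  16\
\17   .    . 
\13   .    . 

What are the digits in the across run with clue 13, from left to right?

17 in 2 cells must be {8,9}; 16 in 2 cells must be {7,9}.
The 17 across and the 16 down share only 9, so R1C2 = 9.
R2C2 = 16 − 9 = 7 completes the 16 down.
R1C1 = 17 − 9 = 8 completes the 17 across.
R2C1 = 13 − 7 = 6 completes the 13 across.

6 7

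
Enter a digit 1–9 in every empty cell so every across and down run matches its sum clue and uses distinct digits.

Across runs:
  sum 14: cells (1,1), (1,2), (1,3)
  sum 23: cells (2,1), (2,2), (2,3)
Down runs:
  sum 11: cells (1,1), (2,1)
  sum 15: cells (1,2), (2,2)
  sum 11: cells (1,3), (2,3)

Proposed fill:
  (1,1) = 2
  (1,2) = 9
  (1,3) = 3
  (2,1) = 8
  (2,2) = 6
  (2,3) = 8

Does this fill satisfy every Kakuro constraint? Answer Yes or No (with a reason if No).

No — the across run (2,1)–(2,3) sums to 22, not 23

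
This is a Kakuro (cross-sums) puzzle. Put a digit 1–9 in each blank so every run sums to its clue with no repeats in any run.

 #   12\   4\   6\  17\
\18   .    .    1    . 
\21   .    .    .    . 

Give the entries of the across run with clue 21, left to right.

7 1 5 8

4 in 2 cells must be {1,3}; 17 in 2 cells must be {8,9}.
Given what's placed, R1C2 must be 3 to fit the 18 across and 4 down.
R2C2 = 4 − 3 = 1 completes the 4 down.
R2C3 = 6 − 1 = 5 completes the 6 down.
No cell is forced outright now. R1C4 can only be 8 or 9 (the digits allowed by both its 18 across and its 17 down). If R1C4 = 8: then R1C1 would have to be in {6} for the 18 across but in {3,4,5,7,8,9} for the 12 down — contradiction. So R1C4 = 9.
R1C1 = 18 − 13 = 5 completes the 18 across.
R2C1 = 12 − 5 = 7 completes the 12 down.
R2C4 = 21 − 13 = 8 completes the 21 across.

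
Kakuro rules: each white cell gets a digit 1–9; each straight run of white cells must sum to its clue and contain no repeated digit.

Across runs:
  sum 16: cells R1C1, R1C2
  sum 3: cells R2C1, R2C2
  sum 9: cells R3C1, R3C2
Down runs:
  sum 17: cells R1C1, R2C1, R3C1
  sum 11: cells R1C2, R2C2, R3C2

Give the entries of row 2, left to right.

16 in 2 cells must be {7,9}; 3 in 2 cells must be {1,2}.
The 16 across and the 11 down share only 7, so R1C2 = 7.
Given what's placed, R2C2 must be 1 to fit the 3 across and 11 down.
R3C2 = 11 − 8 = 3 completes the 11 down.
R1C1 = 16 − 7 = 9 completes the 16 across.
R2C1 = 3 − 1 = 2 completes the 3 across.
R3C1 = 9 − 3 = 6 completes the 9 across.

2, 1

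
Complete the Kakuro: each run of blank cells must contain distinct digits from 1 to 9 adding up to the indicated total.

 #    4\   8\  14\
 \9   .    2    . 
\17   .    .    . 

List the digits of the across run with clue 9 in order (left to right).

4 in 2 cells must be {1,3}.
Given what's placed, R1C3 must be 6 to fit the 9 across and 14 down.
R2C2 = 8 − 2 = 6 completes the 8 down.
R2C3 = 14 − 6 = 8 completes the 14 down.
R1C1 = 9 − 8 = 1 completes the 9 across.
R2C1 = 17 − 14 = 3 completes the 17 across.

1 2 6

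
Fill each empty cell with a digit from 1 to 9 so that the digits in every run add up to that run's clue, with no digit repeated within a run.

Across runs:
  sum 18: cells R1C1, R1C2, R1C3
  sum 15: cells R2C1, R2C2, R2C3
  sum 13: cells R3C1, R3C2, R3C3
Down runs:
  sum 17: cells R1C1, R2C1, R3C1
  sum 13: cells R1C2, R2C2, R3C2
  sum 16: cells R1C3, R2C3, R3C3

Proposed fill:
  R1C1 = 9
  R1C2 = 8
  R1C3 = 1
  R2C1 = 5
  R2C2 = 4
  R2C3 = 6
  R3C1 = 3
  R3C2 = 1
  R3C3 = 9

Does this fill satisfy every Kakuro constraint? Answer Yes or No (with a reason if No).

Across: 9+8+1=18; 5+4+6=15; 3+1+9=13. Down: 9+5+3=17; 8+4+1=13; 1+6+9=16. No digit repeats within any run.

Yes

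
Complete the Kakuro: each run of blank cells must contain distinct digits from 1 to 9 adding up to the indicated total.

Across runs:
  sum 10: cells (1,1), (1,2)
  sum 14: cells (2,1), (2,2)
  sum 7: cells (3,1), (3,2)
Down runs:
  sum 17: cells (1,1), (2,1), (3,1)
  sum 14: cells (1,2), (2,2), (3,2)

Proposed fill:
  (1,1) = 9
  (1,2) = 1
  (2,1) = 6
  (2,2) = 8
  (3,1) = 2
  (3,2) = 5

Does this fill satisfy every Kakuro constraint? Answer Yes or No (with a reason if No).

Across: 9+1=10; 6+8=14; 2+5=7. Down: 9+6+2=17; 1+8+5=14. No digit repeats within any run.

Yes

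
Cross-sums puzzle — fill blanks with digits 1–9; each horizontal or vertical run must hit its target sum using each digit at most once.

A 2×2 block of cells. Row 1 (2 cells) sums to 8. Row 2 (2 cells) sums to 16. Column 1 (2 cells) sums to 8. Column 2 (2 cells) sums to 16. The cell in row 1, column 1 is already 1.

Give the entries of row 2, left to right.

7 9

16 in 2 cells must be {7,9}.
(1,2) = 8 − 1 = 7 completes the 8 across.
(2,1) = 8 − 1 = 7 completes the 8 down.
(2,2) = 16 − 7 = 9 completes the 16 across.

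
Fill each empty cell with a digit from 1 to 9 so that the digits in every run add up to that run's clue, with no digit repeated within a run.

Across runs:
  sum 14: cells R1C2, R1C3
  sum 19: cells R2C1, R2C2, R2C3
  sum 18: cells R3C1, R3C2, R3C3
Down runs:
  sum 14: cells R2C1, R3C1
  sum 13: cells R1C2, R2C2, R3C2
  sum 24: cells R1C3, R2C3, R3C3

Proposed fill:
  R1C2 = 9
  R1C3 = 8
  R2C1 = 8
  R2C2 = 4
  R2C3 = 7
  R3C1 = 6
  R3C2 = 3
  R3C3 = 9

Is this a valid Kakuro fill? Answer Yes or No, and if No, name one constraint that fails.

No — the down run R1C2–R3C2 sums to 16, not 13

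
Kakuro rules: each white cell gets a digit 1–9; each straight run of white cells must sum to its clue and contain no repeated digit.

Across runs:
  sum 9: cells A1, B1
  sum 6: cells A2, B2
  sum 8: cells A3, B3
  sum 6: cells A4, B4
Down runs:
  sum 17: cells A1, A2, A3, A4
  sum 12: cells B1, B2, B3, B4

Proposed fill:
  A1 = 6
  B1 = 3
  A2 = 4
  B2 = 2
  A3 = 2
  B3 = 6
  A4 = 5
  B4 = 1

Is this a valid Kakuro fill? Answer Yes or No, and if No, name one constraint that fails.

Yes

Across: 6+3=9; 4+2=6; 2+6=8; 5+1=6. Down: 6+4+2+5=17; 3+2+6+1=12. No digit repeats within any run.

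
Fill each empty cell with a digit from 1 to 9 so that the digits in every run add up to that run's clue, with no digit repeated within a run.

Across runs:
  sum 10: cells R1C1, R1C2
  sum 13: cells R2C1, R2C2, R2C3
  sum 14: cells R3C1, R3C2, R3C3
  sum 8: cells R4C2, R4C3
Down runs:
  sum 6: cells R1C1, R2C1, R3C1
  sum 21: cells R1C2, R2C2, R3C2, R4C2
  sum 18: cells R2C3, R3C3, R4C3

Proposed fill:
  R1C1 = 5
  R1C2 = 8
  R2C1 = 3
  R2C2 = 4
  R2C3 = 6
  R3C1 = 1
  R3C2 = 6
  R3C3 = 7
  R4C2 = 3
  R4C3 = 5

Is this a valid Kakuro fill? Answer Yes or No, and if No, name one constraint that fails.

No — the down run R1C1–R3C1 sums to 9, not 6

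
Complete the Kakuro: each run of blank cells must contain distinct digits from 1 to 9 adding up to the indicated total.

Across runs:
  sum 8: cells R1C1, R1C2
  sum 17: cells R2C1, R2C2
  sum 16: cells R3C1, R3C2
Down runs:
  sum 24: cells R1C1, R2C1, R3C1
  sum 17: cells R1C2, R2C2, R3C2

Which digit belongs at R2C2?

17 in 2 cells must be {8,9}; 16 in 2 cells must be {7,9}; 24 in 3 cells must be {7,8,9}.
The 8 across and the 24 down share only 7, so R1C1 = 7.
R1C2 = 8 − 7 = 1 completes the 8 across.
Given what's placed, R2C2 must be 9 to fit the 17 across and 17 down.
R3C1 = 9: the only remaining digit allowed by both the 16 across and the 24 down.
R3C2 = 16 − 9 = 7 completes the 16 across.
R2C1 = 17 − 9 = 8 completes the 17 across.

9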